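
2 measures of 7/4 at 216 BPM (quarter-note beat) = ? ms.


Reasoning:
Quarter-note beat duration = 60000 / 216 ms
Beats per measure (7/4) = 7
One measure = 7 × 60000 / 216 = 420000 / 216 ms
2 measures = 2 × 420000 / 216 = 840000 / 216
= 3888.9 ms


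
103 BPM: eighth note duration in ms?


One quarter-note beat = 60000 / BPM = 60000 / 103 ms
Eighth note = 1/2 × quarter note
Duration = 1/2 × 60000 / 103 = 30000 / 103
= 291.3 ms


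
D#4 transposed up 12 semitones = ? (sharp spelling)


Reasoning:
D#4: chromatic position 3 in octave 4 → absolute = 4×12 + 3 = 51
Transpose up 12: 51 + 12 = 63
63 = 5×12 + 3 → D# in octave 5
Result = D#5


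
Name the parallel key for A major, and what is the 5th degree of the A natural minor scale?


Step by step:
Parallel keys share the same tonic but differ in mode
A major → parallel is A minor
A natural minor scale: A B C D E F G
= A minor; 5th degree = E


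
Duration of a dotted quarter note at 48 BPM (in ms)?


Working:
One quarter-note beat = 60000 / BPM = 60000 / 48 ms
Dotted quarter note = 3/2 × quarter note
Duration = 3/2 × 60000 / 48 = 90000 / 48
= 1875.0 ms


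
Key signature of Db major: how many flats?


Working:
Flat major keys: C(0), F(1), Bb(2), Eb(3), Ab(4), Db(5), Gb(6), Cb(7)
Db major has 5 flats
Order of flats: Bb Eb Ab Db Gb Cb Fb → first 5: Bb, Eb, Ab, Db, Gb
= 5 flats


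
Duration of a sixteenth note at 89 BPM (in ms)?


One quarter-note beat = 60000 / BPM = 60000 / 89 ms
Sixteenth note = 1/4 × quarter note
Duration = 1/4 × 60000 / 89 = 15000 / 89
= 168.5 ms


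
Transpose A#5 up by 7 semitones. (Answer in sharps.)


A#5: chromatic position 10 in octave 5 → absolute = 5×12 + 10 = 70
Transpose up 7: 70 + 7 = 77
77 = 6×12 + 5 → F in octave 6
Result = F6


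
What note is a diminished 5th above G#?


A 5th spans 5 letter names, so from G we land on D
A diminished 5th = 6 semitones above G#
Spell D at that pitch: D
= D


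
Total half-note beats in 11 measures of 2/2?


Reasoning:
Time signature 2/2: the bottom number 2 means the half note gets one count
The top number 2 means 2 half-note beats per measure
Total = 2 × 11 measures
= 22 half-note beats


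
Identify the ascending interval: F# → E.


Letter names: F → E spans 7 letter names → a 7th
Semitones: F# → E = 10 half-steps
A 7th of 10 semitones is a minor 7th
= minor 7th


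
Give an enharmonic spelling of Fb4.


Enharmonic notes sound the same pitch but are spelled with different letter names
Fb and E name the same pitch class
= E4


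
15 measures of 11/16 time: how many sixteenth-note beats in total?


Let's work it out.
Time signature 11/16: the bottom number 16 means the sixteenth note gets one count
The top number 11 means 11 sixteenth-note beats per measure
Total = 11 × 15 measures
= 165 sixteenth-note beats


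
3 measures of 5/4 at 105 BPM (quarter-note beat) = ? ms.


Quarter-note beat duration = 60000 / 105 ms
Beats per measure (5/4) = 5
One measure = 5 × 60000 / 105 = 300000 / 105 ms
3 measures = 3 × 300000 / 105 = 900000 / 105
= 8571.4 ms


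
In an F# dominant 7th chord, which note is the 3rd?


Working:
Dominant 7th chord = root + major 3rd + perfect 5th + minor 7th
Seventh chords stack in thirds, so the letter names are F-A-C-E
Root: F#
Major 3rd above F#: A#
Perfect 5th above F#: C#
Minor 7th above F#: E
The 3rd = A#


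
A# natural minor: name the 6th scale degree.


Step by step:
Natural minor scale pattern: W-H-W-W-H-W-W (2-1-2-2-1-2-2 semitones)
Starting from A#:
  A# + 2 semitones → B#
  B# + 1 semitone → C#
  C# + 2 semitones → D#
  D# + 2 semitones → E#
  E# + 1 semitone → F#
  F# + 2 semitones → G#
  G# + 2 semitones → A#
Scale: A# B# C# D# E# F# G#
Degree 6 = F#


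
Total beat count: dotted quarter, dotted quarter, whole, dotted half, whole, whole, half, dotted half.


Step by step:
Beat values:
  dotted quarter = 1.5 beats
  dotted quarter = 1.5 beats
  whole = 4 beats
  dotted half = 3 beats
  whole = 4 beats
  whole = 4 beats
  half = 2 beats
  dotted half = 3 beats
Sum = 1.5 + 1.5 + 4 + 3 + 4 + 4 + 2 + 3
= 23 beats


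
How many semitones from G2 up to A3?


Solution.
Absolute semitone position = octave×12 + chromatic position
G2: 2×12 + 7 = 31
A3: 3×12 + 9 = 45
Difference = 45 - 31 = 14
= 14 semitones


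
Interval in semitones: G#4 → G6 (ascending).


Absolute semitone position = octave×12 + chromatic position
G#4: 4×12 + 8 = 56
G6: 6×12 + 7 = 79
Difference = 79 - 56 = 23
= 23 semitones


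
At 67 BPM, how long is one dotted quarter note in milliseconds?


Reasoning:
One quarter-note beat = 60000 / BPM = 60000 / 67 ms
Dotted quarter note = 3/2 × quarter note
Duration = 3/2 × 60000 / 67 = 90000 / 67
= 1343.3 ms


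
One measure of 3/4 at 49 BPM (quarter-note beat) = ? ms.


Solution.
Quarter-note beat duration = 60000 / 49 ms
Beats per measure (3/4) = 3
One measure = 3 × 60000 / 49 = 180000 / 49 ms
= 3673.5 ms


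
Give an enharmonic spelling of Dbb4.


Enharmonic notes sound the same pitch but are spelled with different letter names
Dbb and C name the same pitch class
= C4


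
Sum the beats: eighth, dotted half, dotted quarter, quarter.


Step by step:
Beat values:
  eighth = 0.5 beats
  dotted half = 3 beats
  dotted quarter = 1.5 beats
  quarter = 1 beat
Sum = 0.5 + 3 + 1.5 + 1
= 6 beats


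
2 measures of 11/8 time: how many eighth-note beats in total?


Let's work it out.
Time signature 11/8: the bottom number 8 means the eighth note gets one count
The top number 11 means 11 eighth-note beats per measure
Total = 11 × 2 measures
= 22 eighth-note beats


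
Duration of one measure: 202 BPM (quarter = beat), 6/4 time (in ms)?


Reasoning:
Quarter-note beat duration = 60000 / 202 ms
Beats per measure (6/4) = 6
One measure = 6 × 60000 / 202 = 360000 / 202 ms
= 1782.2 ms


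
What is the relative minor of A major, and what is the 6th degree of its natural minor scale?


The relative minor shares the major's key signature and starts on its 6th degree
6th degree = a major 6th above the tonic; a major 6th above A is F#
→ relative minor of A major is F# minor
F# natural minor scale: F# G# A B C# D E
= F# minor; 6th degree = D


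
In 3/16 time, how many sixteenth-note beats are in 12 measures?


Time signature 3/16: the bottom number 16 means the sixteenth note gets one count
The top number 3 means 3 sixteenth-note beats per measure
Total = 3 × 12 measures
= 36 sixteenth-note beats


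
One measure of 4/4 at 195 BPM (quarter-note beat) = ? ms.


Step by step:
Quarter-note beat duration = 60000 / 195 ms
Beats per measure (4/4) = 4
One measure = 4 × 60000 / 195 = 240000 / 195 ms
= 1230.8 ms


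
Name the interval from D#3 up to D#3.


Working:
Letter names: D → D spans 1 letter name → a unison
Semitones: D#3 → D#3 = 0 half-steps
A unison of 0 semitones is a perfect unison
= perfect unison


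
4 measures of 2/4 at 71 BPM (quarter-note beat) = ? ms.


Quarter-note beat duration = 60000 / 71 ms
Beats per measure (2/4) = 2
One measure = 2 × 60000 / 71 = 120000 / 71 ms
4 measures = 4 × 120000 / 71 = 480000 / 71
= 6760.6 ms


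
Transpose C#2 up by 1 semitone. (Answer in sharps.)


Working:
C#2: chromatic position 1 in octave 2 → absolute = 2×12 + 1 = 25
Transpose up 1: 25 + 1 = 26
26 = 2×12 + 2 → D in octave 2
Result = D2


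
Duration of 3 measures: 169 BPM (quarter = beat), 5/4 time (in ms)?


Quarter-note beat duration = 60000 / 169 ms
Beats per measure (5/4) = 5
One measure = 5 × 60000 / 169 = 300000 / 169 ms
3 measures = 3 × 300000 / 169 = 900000 / 169
= 5325.4 ms


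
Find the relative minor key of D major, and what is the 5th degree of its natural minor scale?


Step by step:
The relative minor shares the major's key signature and starts on its 6th degree
6th degree = a major 6th above the tonic; a major 6th above D is B
→ relative minor of D major is B minor
B natural minor scale: B C# D E F# G A
= B minor; 5th degree = F#


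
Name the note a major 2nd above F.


A 2nd spans 2 letter names, so from F we land on G
A major 2nd = 2 semitones above F
Spell G at that pitch: G
= G


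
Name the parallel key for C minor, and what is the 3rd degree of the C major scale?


Let's work it out.
Parallel keys share the same tonic but differ in mode
C minor → parallel is C major
C major scale: C D E F G A B
= C major; 3rd degree = E


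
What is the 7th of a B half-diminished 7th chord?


Half-diminished 7th chord = root + minor 3rd + diminished 5th + minor 7th
Seventh chords stack in thirds, so the letter names are B-D-F-A
Root: B
Minor 3rd above B: D
Diminished 5th above B: F
Minor 7th above B: A
The 7th = A


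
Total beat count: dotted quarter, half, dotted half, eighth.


Solution.
Beat values:
  dotted quarter = 1.5 beats
  half = 2 beats
  dotted half = 3 beats
  eighth = 0.5 beats
Sum = 1.5 + 2 + 3 + 0.5
= 7 beats


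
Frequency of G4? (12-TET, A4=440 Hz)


Step by step:
f = 440 × 2^(n/12) where n = semitones from A4
G4: -2 semitones from A4
f = 440 × 2^(-2/12)
f = 392.00 Hz


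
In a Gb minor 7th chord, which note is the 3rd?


Solution.
Minor 7th chord = root + minor 3rd + perfect 5th + minor 7th
Seventh chords stack in thirds, so the letter names are G-B-D-F
Root: Gb
Minor 3rd above Gb: Bbb
Perfect 5th above Gb: Db
Minor 7th above Gb: Fb
The 3rd = Bbb


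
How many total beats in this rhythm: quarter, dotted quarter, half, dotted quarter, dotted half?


Beat values:
  quarter = 1 beat
  dotted quarter = 1.5 beats
  half = 2 beats
  dotted quarter = 1.5 beats
  dotted half = 3 beats
Sum = 1 + 1.5 + 2 + 1.5 + 3
= 9 beats


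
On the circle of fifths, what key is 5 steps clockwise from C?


Step by step:
Each clockwise step on the circle of fifths moves up a perfect 5th
From C: C → G → D → A → E → B
= B


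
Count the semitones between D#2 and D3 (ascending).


Step by step:
Absolute semitone position = octave×12 + chromatic position
D#2: 2×12 + 3 = 27
D3: 3×12 + 2 = 38
Difference = 38 - 27 = 11
= 11 semitones


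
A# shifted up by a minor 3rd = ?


minor 3rd: 3 letter names, 3 semitones
Letter: A + 2 → C
Pitch: A# + 3 semitones, spelled as a C → C#
= C#


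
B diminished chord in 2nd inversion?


Root position: B D F
2nd inversion: move root and 3rd up an octave
Bass note: F
Notes (bottom to top) = F B D


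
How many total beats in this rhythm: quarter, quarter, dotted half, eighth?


Working:
Beat values:
  quarter = 1 beat
  quarter = 1 beat
  dotted half = 3 beats
  eighth = 0.5 beats
Sum = 1 + 1 + 3 + 0.5
= 5.5 beats


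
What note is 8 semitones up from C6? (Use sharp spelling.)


C6: chromatic position 0 in octave 6 → absolute = 6×12 + 0 = 72
Transpose up 8: 72 + 8 = 80
80 = 6×12 + 8 → G# in octave 6
Result = G#6


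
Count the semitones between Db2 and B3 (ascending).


Step by step:
Absolute semitone position = octave×12 + chromatic position
Db2: 2×12 + 1 = 25
B3: 3×12 + 11 = 47
Difference = 47 - 25 = 22
= 22 semitones


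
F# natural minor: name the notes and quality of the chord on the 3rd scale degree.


F# natural minor scale: F# G# A B C# D E
Diatonic triad on degree 3 stacks scale notes 3, 5, 7: A C# E
A→C# = 4 semitones; A→E = 7 semitones → major triad
= A C# E (major)


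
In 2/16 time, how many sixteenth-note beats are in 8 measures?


Reasoning:
Time signature 2/16: the bottom number 16 means the sixteenth note gets one count
The top number 2 means 2 sixteenth-note beats per measure
Total = 2 × 8 measures
= 16 sixteenth-note beats


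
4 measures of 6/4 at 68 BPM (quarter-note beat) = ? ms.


Reasoning:
Quarter-note beat duration = 60000 / 68 ms
Beats per measure (6/4) = 6
One measure = 6 × 60000 / 68 = 360000 / 68 ms
4 measures = 4 × 360000 / 68 = 1440000 / 68
= 21176.5 ms


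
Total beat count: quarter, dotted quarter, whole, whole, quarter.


Beat values:
  quarter = 1 beat
  dotted quarter = 1.5 beats
  whole = 4 beats
  whole = 4 beats
  quarter = 1 beat
Sum = 1 + 1.5 + 4 + 4 + 1
= 11.5 beats


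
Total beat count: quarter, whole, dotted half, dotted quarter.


Step by step:
Beat values:
  quarter = 1 beat
  whole = 4 beats
  dotted half = 3 beats
  dotted quarter = 1.5 beats
Sum = 1 + 4 + 3 + 1.5
= 9.5 beats


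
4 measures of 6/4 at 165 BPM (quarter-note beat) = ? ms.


Reasoning:
Quarter-note beat duration = 60000 / 165 ms
Beats per measure (6/4) = 6
One measure = 6 × 60000 / 165 = 360000 / 165 ms
4 measures = 4 × 360000 / 165 = 1440000 / 165
= 8727.3 ms


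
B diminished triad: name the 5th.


Working:
Diminished triad = root + minor 3rd (3 semitones) + diminished 5th (6 semitones)
A triad on B stacks thirds, so the chord tones use letter names B-D-F
Root: B
Minor 3rd above B: D
Diminished 5th above B: F
The 5th = F


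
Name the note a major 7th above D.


A 7th spans 7 letter names, so from D we land on C
A major 7th = 11 semitones above D
Spell C at that pitch: C#
= C#


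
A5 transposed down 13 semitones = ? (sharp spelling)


Step by step:
A5: chromatic position 9 in octave 5 → absolute = 5×12 + 9 = 69
Transpose down 13: 69 - 13 = 56
56 = 4×12 + 8 → G# in octave 4
Result = G#4


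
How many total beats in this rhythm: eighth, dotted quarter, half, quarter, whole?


Step by step:
Beat values:
  eighth = 0.5 beats
  dotted quarter = 1.5 beats
  half = 2 beats
  quarter = 1 beat
  whole = 4 beats
Sum = 0.5 + 1.5 + 2 + 1 + 4
= 9 beats


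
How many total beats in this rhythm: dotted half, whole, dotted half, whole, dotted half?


Reasoning:
Beat values:
  dotted half = 3 beats
  whole = 4 beats
  dotted half = 3 beats
  whole = 4 beats
  dotted half = 3 beats
Sum = 3 + 4 + 3 + 4 + 3
= 17 beats


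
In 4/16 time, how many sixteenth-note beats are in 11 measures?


Working:
Time signature 4/16: the bottom number 16 means the sixteenth note gets one count
The top number 4 means 4 sixteenth-note beats per measure
Total = 4 × 11 measures
= 44 sixteenth-note beats


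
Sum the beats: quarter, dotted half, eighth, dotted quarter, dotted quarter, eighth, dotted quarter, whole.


Beat values:
  quarter = 1 beat
  dotted half = 3 beats
  eighth = 0.5 beats
  dotted quarter = 1.5 beats
  dotted quarter = 1.5 beats
  eighth = 0.5 beats
  dotted quarter = 1.5 beats
  whole = 4 beats
Sum = 1 + 3 + 0.5 + 1.5 + 1.5 + 0.5 + 1.5 + 4
= 13.5 beats


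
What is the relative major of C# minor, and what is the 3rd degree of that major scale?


Step by step:
The relative major shares the key signature and is a minor 3rd above the minor tonic
A minor 3rd above C# is E
→ relative major of C# minor is E major
E major scale: E F# G# A B C# D#
= E major; 3rd degree = G#


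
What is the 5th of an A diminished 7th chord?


Solution.
Diminished 7th chord = root + minor 3rd + diminished 5th + diminished 7th
Seventh chords stack in thirds, so the letter names are A-C-E-G
Root: A
Minor 3rd above A: C
Diminished 5th above A: Eb
Diminished 7th above A: Gb
The 5th = Eb


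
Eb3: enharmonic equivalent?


Enharmonic notes sound the same pitch but are spelled with different letter names
Eb and D# name the same pitch class
= D#3


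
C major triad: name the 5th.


Major triad = root + major 3rd (4 semitones) + perfect 5th (7 semitones)
A triad on C stacks thirds, so the chord tones use letter names C-E-G
Root: C
Major 3rd above C: E
Perfect 5th above C: G
The 5th = G


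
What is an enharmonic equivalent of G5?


Let's work it out.
Enharmonic notes sound the same pitch but are spelled with different letter names
G and Abb name the same pitch class
= Abb5


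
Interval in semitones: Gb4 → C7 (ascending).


Step by step:
Absolute semitone position = octave×12 + chromatic position
Gb4: 4×12 + 6 = 54
C7: 7×12 + 0 = 84
Difference = 84 - 54 = 30
= 30 semitones


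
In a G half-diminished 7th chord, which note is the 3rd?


Reasoning:
Half-diminished 7th chord = root + minor 3rd + diminished 5th + minor 7th
Seventh chords stack in thirds, so the letter names are G-B-D-F
Root: G
Minor 3rd above G: Bb
Diminished 5th above G: Db
Minor 7th above G: F
The 3rd = Bb


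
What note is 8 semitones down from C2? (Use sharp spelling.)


Step by step:
C2: chromatic position 0 in octave 2 → absolute = 2×12 + 0 = 24
Transpose down 8: 24 - 8 = 16
16 = 1×12 + 4 → E in octave 1
Result = E1


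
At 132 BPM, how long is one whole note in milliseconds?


One quarter-note beat = 60000 / BPM = 60000 / 132 ms
Whole note = 4 × quarter note
Duration = 4 × 60000 / 132 = 240000 / 132
= 1818.2 ms


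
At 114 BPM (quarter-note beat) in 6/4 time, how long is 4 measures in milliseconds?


Let's work it out.
Quarter-note beat duration = 60000 / 114 ms
Beats per measure (6/4) = 6
One measure = 6 × 60000 / 114 = 360000 / 114 ms
4 measures = 4 × 360000 / 114 = 1440000 / 114
= 12631.6 ms


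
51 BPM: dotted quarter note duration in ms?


Reasoning:
One quarter-note beat = 60000 / BPM = 60000 / 51 ms
Dotted quarter note = 3/2 × quarter note
Duration = 3/2 × 60000 / 51 = 90000 / 51
= 1764.7 ms


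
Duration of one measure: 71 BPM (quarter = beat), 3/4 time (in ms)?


Quarter-note beat duration = 60000 / 71 ms
Beats per measure (3/4) = 3
One measure = 3 × 60000 / 71 = 180000 / 71 ms
= 2535.2 ms


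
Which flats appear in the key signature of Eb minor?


Reasoning:
Flat minor keys: A(0), D(1), G(2), C(3), F(4), Bb(5), Eb(6), Ab(7)
Eb minor has 6 flats
Order of flats: Bb Eb Ab Db Gb Cb Fb → first 6: Bb, Eb, Ab, Db, Gb, Cb
= Bb, Eb, Ab, Db, Gb, Cb


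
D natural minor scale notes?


Reasoning:
Natural minor scale pattern: W-H-W-W-H-W-W (2-1-2-2-1-2-2 semitones)
Starting from D:
  D + 2 semitones → E
  E + 1 semitone → F
  F + 2 semitones → G
  G + 2 semitones → A
  A + 1 semitone → Bb
  Bb + 2 semitones → C
  C + 2 semitones → D
Scale = D E F G A Bb C


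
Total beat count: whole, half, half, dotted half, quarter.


Beat values:
  whole = 4 beats
  half = 2 beats
  half = 2 beats
  dotted half = 3 beats
  quarter = 1 beat
Sum = 4 + 2 + 2 + 3 + 1
= 12 beats


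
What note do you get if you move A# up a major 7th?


Solution.
major 7th: 7 letter names, 11 semitones
Letter: A + 6 → G
Pitch: A# + 11 semitones, spelled as a G → G##
= G##


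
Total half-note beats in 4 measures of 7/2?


Let's work it out.
Time signature 7/2: the bottom number 2 means the half note gets one count
The top number 7 means 7 half-note beats per measure
Total = 7 × 4 measures
= 28 half-note beats


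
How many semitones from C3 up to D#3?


Absolute semitone position = octave×12 + chromatic position
C3: 3×12 + 0 = 36
D#3: 3×12 + 3 = 39
Difference = 39 - 36 = 3
= 3 semitones


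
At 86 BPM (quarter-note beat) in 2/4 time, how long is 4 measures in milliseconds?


Quarter-note beat duration = 60000 / 86 ms
Beats per measure (2/4) = 2
One measure = 2 × 60000 / 86 = 120000 / 86 ms
4 measures = 4 × 120000 / 86 = 480000 / 86
= 5581.4 ms


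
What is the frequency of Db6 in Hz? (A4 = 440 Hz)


Reasoning:
f = 440 × 2^(n/12) where n = semitones from A4
Db6: 16 semitones from A4
f = 440 × 2^(16/12)
f = 1108.73 Hz


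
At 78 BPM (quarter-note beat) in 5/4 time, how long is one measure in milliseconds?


Let's work it out.
Quarter-note beat duration = 60000 / 78 ms
Beats per measure (5/4) = 5
One measure = 5 × 60000 / 78 = 300000 / 78 ms
= 3846.2 ms


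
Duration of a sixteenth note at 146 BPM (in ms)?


Solution.
One quarter-note beat = 60000 / BPM = 60000 / 146 ms
Sixteenth note = 1/4 × quarter note
Duration = 1/4 × 60000 / 146 = 15000 / 146
= 102.7 ms


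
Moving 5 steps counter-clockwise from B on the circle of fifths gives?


Solution.
Each counter-clockwise step moves down a perfect 5th (= up a perfect 4th)
From B: B → E → A → D → G → C
= C


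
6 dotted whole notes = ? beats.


Base whole note = 4 beats
Dot 1 adds half the previous value: +2
One dotted whole = 4 + 2 = 6
6 of them = 6 × 6 = 36
= 36 beats


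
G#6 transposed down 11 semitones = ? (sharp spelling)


Reasoning:
G#6: chromatic position 8 in octave 6 → absolute = 6×12 + 8 = 80
Transpose down 11: 80 - 11 = 69
69 = 5×12 + 9 → A in octave 5
Result = A5


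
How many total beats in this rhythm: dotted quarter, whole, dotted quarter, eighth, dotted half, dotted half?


Beat values:
  dotted quarter = 1.5 beats
  whole = 4 beats
  dotted quarter = 1.5 beats
  eighth = 0.5 beats
  dotted half = 3 beats
  dotted half = 3 beats
Sum = 1.5 + 4 + 1.5 + 0.5 + 3 + 3
= 13.5 beats


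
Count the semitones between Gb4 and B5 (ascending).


Absolute semitone position = octave×12 + chromatic position
Gb4: 4×12 + 6 = 54
B5: 5×12 + 11 = 71
Difference = 71 - 54 = 17
= 17 semitones


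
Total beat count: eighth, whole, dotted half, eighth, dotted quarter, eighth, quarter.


Beat values:
  eighth = 0.5 beats
  whole = 4 beats
  dotted half = 3 beats
  eighth = 0.5 beats
  dotted quarter = 1.5 beats
  eighth = 0.5 beats
  quarter = 1 beat
Sum = 0.5 + 4 + 3 + 0.5 + 1.5 + 0.5 + 1
= 11 beats


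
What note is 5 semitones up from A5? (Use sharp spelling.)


A5: chromatic position 9 in octave 5 → absolute = 5×12 + 9 = 69
Transpose up 5: 69 + 5 = 74
74 = 6×12 + 2 → D in octave 6
Result = D6


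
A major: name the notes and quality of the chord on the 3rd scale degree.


Let's work it out.
A major scale: A B C# D E F# G#
Diatonic triad on degree 3 stacks scale notes 3, 5, 7: C# E G#
C#→E = 3 semitones; C#→G# = 7 semitones → minor triad
= C# E G# (minor)


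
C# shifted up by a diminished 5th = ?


diminished 5th: 5 letter names, 6 semitones
Letter: C + 4 → G
Pitch: C# + 6 semitones, spelled as a G → G
= G


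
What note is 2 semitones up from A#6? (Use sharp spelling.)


Step by step:
A#6: chromatic position 10 in octave 6 → absolute = 6×12 + 10 = 82
Transpose up 2: 82 + 2 = 84
84 = 7×12 + 0 → C in octave 7
Result = C7


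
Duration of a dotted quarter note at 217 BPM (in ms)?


Let's work it out.
One quarter-note beat = 60000 / BPM = 60000 / 217 ms
Dotted quarter note = 3/2 × quarter note
Duration = 3/2 × 60000 / 217 = 90000 / 217
= 414.7 ms


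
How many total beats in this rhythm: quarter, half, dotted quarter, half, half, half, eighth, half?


Let's work it out.
Beat values:
  quarter = 1 beat
  half = 2 beats
  dotted quarter = 1.5 beats
  half = 2 beats
  half = 2 beats
  half = 2 beats
  eighth = 0.5 beats
  half = 2 beats
Sum = 1 + 2 + 1.5 + 2 + 2 + 2 + 0.5 + 2
= 13 beats


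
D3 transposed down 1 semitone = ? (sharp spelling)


D3: chromatic position 2 in octave 3 → absolute = 3×12 + 2 = 38
Transpose down 1: 38 - 1 = 37
37 = 3×12 + 1 → C# in octave 3
Result = C#3


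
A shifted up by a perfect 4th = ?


Let's work it out.
perfect 4th: 4 letter names, 5 semitones
Letter: A + 3 → D
Pitch: A + 5 semitones, spelled as a D → D
= D


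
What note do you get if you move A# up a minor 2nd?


Working:
minor 2nd: 2 letter names, 1 semitones
Letter: A + 1 → B
Pitch: A# + 1 semitones, spelled as a B → B
= B


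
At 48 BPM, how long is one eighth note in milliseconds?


Let's work it out.
One quarter-note beat = 60000 / BPM = 60000 / 48 ms
Eighth note = 1/2 × quarter note
Duration = 1/2 × 60000 / 48 = 30000 / 48
= 625.0 ms


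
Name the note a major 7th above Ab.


Working:
A 7th spans 7 letter names, so from A we land on G
A major 7th = 11 semitones above Ab
Spell G at that pitch: G
= G


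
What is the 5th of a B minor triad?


Solution.
Minor triad = root + minor 3rd (3 semitones) + perfect 5th (7 semitones)
A triad on B stacks thirds, so the chord tones use letter names B-D-F
Root: B
Minor 3rd above B: D
Perfect 5th above B: F#
The 5th = F#


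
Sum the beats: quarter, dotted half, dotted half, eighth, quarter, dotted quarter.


Beat values:
  quarter = 1 beat
  dotted half = 3 beats
  dotted half = 3 beats
  eighth = 0.5 beats
  quarter = 1 beat
  dotted quarter = 1.5 beats
Sum = 1 + 3 + 3 + 0.5 + 1 + 1.5
= 10 beats


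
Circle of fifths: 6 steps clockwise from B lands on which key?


Reasoning:
Each clockwise step on the circle of fifths moves up a perfect 5th
From B: B → F#/Gb → Db → Ab → Eb → Bb → F
= F


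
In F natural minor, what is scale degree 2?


Working:
Natural minor scale pattern: W-H-W-W-H-W-W (2-1-2-2-1-2-2 semitones)
Starting from F:
  F + 2 semitones → G
  G + 1 semitone → Ab
  Ab + 2 semitones → Bb
  Bb + 2 semitones → C
  C + 1 semitone → Db
  Db + 2 semitones → Eb
  Eb + 2 semitones → F
Scale: F G Ab Bb C Db Eb
Degree 2 = G


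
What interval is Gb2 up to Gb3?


Working:
Letter names: G → G spans 8 letter names → an octave
Semitones: Gb2 → Gb3 = 12 half-steps
An octave of 12 semitones is a perfect octave
= perfect octave


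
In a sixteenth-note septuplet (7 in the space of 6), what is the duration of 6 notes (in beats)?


Working:
Septuplet: 7 notes occupy the space of 6 sixteenth notes
Space = 6 × 1/4 = 3/2 beats
Each septuplet note = 3/2 / 7 = 3/14 beats
6 notes = 6 × 3/14 = 9/7
= 9/7 beats


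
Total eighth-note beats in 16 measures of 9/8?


Solution.
Time signature 9/8: the bottom number 8 means the eighth note gets one count
The top number 9 means 9 eighth-note beats per measure
Total = 9 × 16 measures
= 144 eighth-note beats


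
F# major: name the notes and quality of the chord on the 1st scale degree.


F# major scale: F# G# A# B C# D# E#
Diatonic triad on degree 1 stacks scale notes 1, 3, 5: F# A# C#
F#→A# = 4 semitones; F#→C# = 7 semitones → major triad
= F# A# C# (major)


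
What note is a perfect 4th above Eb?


A 4th spans 4 letter names, so from E we land on A
A perfect 4th = 5 semitones above Eb
Spell A at that pitch: Ab
= Ab


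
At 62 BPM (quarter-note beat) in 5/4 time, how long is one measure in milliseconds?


Reasoning:
Quarter-note beat duration = 60000 / 62 ms
Beats per measure (5/4) = 5
One measure = 5 × 60000 / 62 = 300000 / 62 ms
= 4838.7 ms


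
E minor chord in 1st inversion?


Root position: E G B
1st inversion: move root up an octave
Bass note: G
Notes (bottom to top) = G B E


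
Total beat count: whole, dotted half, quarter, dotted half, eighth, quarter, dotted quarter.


Working:
Beat values:
  whole = 4 beats
  dotted half = 3 beats
  quarter = 1 beat
  dotted half = 3 beats
  eighth = 0.5 beats
  quarter = 1 beat
  dotted quarter = 1.5 beats
Sum = 4 + 3 + 1 + 3 + 0.5 + 1 + 1.5
= 14 beats


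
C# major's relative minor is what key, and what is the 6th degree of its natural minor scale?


Reasoning:
The relative minor shares the major's key signature and starts on its 6th degree
6th degree = a major 6th above the tonic; a major 6th above C# is A#
→ relative minor of C# major is A# minor
A# natural minor scale: A# B# C# D# E# F# G#
= A# minor; 6th degree = F#


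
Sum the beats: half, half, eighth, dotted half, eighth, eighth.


Working:
Beat values:
  half = 2 beats
  half = 2 beats
  eighth = 0.5 beats
  dotted half = 3 beats
  eighth = 0.5 beats
  eighth = 0.5 beats
Sum = 2 + 2 + 0.5 + 3 + 0.5 + 0.5
= 8.5 beats


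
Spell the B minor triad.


Minor triad = root + minor 3rd (3 semitones) + perfect 5th (7 semitones)
A triad on B stacks thirds, so the chord tones use letter names B-D-F
Root: B
Minor 3rd above B: D
Perfect 5th above B: F#
Chord = B D F#


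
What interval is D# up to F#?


Solution.
Letter names: D → F spans 3 letter names → a 3rd
Semitones: D# → F# = 3 half-steps
A 3rd of 3 semitones is a minor 3rd
= minor 3rd


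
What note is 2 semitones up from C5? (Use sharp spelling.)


Step by step:
C5: chromatic position 0 in octave 5 → absolute = 5×12 + 0 = 60
Transpose up 2: 60 + 2 = 62
62 = 5×12 + 2 → D in octave 5
Result = D5


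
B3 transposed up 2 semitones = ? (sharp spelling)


Reasoning:
B3: chromatic position 11 in octave 3 → absolute = 3×12 + 11 = 47
Transpose up 2: 47 + 2 = 49
49 = 4×12 + 1 → C# in octave 4
Result = C#4


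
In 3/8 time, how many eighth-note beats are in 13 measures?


Time signature 3/8: the bottom number 8 means the eighth note gets one count
The top number 3 means 3 eighth-note beats per measure
Total = 3 × 13 measures
= 39 eighth-note beats


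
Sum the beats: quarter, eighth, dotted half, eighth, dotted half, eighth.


Step by step:
Beat values:
  quarter = 1 beat
  eighth = 0.5 beats
  dotted half = 3 beats
  eighth = 0.5 beats
  dotted half = 3 beats
  eighth = 0.5 beats
Sum = 1 + 0.5 + 3 + 0.5 + 3 + 0.5
= 8.5 beats


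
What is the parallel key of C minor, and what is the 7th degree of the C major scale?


Parallel keys share the same tonic but differ in mode
C minor → parallel is C major
C major scale: C D E F G A B
= C major; 7th degree = B


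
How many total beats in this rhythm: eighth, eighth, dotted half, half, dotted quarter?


Solution.
Beat values:
  eighth = 0.5 beats
  eighth = 0.5 beats
  dotted half = 3 beats
  half = 2 beats
  dotted quarter = 1.5 beats
Sum = 0.5 + 0.5 + 3 + 2 + 1.5
= 7.5 beats


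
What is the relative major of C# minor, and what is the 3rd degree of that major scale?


Step by step:
The relative major shares the key signature and is a minor 3rd above the minor tonic
A minor 3rd above C# is E
→ relative major of C# minor is E major
E major scale: E F# G# A B C# D#
= E major; 3rd degree = G#


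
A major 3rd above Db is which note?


A 3rd spans 3 letter names, so from D we land on F
A major 3rd = 4 semitones above Db
Spell F at that pitch: F
= F


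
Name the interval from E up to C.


Let's work it out.
Letter names: E → C spans 6 letter names → a 6th
Semitones: E → C = 8 half-steps
A 6th of 8 semitones is a minor 6th
= minor 6th


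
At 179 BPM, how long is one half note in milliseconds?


One quarter-note beat = 60000 / BPM = 60000 / 179 ms
Half note = 2 × quarter note
Duration = 2 × 60000 / 179 = 120000 / 179
= 670.4 ms


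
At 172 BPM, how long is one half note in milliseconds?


One quarter-note beat = 60000 / BPM = 60000 / 172 ms
Half note = 2 × quarter note
Duration = 2 × 60000 / 172 = 120000 / 172
= 697.7 ms


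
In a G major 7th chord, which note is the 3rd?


Working:
Major 7th chord = root + major 3rd + perfect 5th + major 7th
Seventh chords stack in thirds, so the letter names are G-B-D-F
Root: G
Major 3rd above G: B
Perfect 5th above G: D
Major 7th above G: F#
The 3rd = B


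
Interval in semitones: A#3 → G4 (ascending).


Solution.
Absolute semitone position = octave×12 + chromatic position
A#3: 3×12 + 10 = 46
G4: 4×12 + 7 = 55
Difference = 55 - 46 = 9
= 9 semitones


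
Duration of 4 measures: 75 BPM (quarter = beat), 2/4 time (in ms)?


Quarter-note beat duration = 60000 / 75 ms
Beats per measure (2/4) = 2
One measure = 2 × 60000 / 75 = 120000 / 75 ms
4 measures = 4 × 120000 / 75 = 480000 / 75
= 6400.0 ms


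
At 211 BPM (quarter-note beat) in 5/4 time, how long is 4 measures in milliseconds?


Step by step:
Quarter-note beat duration = 60000 / 211 ms
Beats per measure (5/4) = 5
One measure = 5 × 60000 / 211 = 300000 / 211 ms
4 measures = 4 × 300000 / 211 = 1200000 / 211
= 5687.2 ms


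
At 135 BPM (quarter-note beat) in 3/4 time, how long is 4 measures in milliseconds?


Quarter-note beat duration = 60000 / 135 ms
Beats per measure (3/4) = 3
One measure = 3 × 60000 / 135 = 180000 / 135 ms
4 measures = 4 × 180000 / 135 = 720000 / 135
= 5333.3 ms


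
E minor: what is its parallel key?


Step by step:
Parallel keys share the same tonic but differ in mode
E minor → parallel is E major
= E major


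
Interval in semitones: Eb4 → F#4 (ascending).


Solution.
Absolute semitone position = octave×12 + chromatic position
Eb4: 4×12 + 3 = 51
F#4: 4×12 + 6 = 54
Difference = 54 - 51 = 3
= 3 semitones


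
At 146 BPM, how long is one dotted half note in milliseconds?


Reasoning:
One quarter-note beat = 60000 / BPM = 60000 / 146 ms
Dotted half note = 3 × quarter note
Duration = 3 × 60000 / 146 = 180000 / 146
= 1232.9 ms


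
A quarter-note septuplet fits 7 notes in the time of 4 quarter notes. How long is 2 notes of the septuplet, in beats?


Septuplet: 7 notes occupy the space of 4 quarter notes
Space = 4 × 1 = 4 beats
Each septuplet note = 4 / 7 = 4/7 beats
2 notes = 2 × 4/7 = 8/7
= 8/7 beats


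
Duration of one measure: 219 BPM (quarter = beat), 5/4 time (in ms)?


Let's work it out.
Quarter-note beat duration = 60000 / 219 ms
Beats per measure (5/4) = 5
One measure = 5 × 60000 / 219 = 300000 / 219 ms
= 1369.9 ms


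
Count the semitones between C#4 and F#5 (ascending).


Reasoning:
Absolute semitone position = octave×12 + chromatic position
C#4: 4×12 + 1 = 49
F#5: 5×12 + 6 = 66
Difference = 66 - 49 = 17
= 17 semitones


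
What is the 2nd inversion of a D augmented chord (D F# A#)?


Let's work it out.
Root position: D F# A#
2nd inversion: move root and 3rd up an octave
Bass note: A#
Notes (bottom to top) = A# D F#


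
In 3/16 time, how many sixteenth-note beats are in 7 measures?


Let's work it out.
Time signature 3/16: the bottom number 16 means the sixteenth note gets one count
The top number 3 means 3 sixteenth-note beats per measure
Total = 3 × 7 measures
= 21 sixteenth-note beats


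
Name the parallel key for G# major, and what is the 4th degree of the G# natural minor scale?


Working:
Parallel keys share the same tonic but differ in mode
G# major → parallel is G# minor
G# natural minor scale: G# A# B C# D# E F#
= G# minor; 4th degree = C#


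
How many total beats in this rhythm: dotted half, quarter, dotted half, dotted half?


Reasoning:
Beat values:
  dotted half = 3 beats
  quarter = 1 beat
  dotted half = 3 beats
  dotted half = 3 beats
Sum = 3 + 1 + 3 + 3
= 10 beats


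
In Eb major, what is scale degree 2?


Reasoning:
Major scale pattern: W-W-H-W-W-W-H (2-2-1-2-2-2-1 semitones)
Starting from Eb:
  Eb + 2 semitones → F
  F + 2 semitones → G
  G + 1 semitone → Ab
  Ab + 2 semitones → Bb
  Bb + 2 semitones → C
  C + 2 semitones → D
  D + 1 semitone → Eb
Scale: Eb F G Ab Bb C D
Degree 2 = F


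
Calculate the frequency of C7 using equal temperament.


Solution.
f = 440 × 2^(n/12) where n = semitones from A4
C7: 27 semitones from A4
f = 440 × 2^(27/12)
f = 2093.00 Hz


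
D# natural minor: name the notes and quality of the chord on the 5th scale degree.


D# natural minor scale: D# E# F# G# A# B C#
Diatonic triad on degree 5 stacks scale notes 5, 7, 2: A# C# E#
A#→C# = 3 semitones; A#→E# = 7 semitones → minor triad
= A# C# E# (minor)


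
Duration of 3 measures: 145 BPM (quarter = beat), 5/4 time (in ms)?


Let's work it out.
Quarter-note beat duration = 60000 / 145 ms
Beats per measure (5/4) = 5
One measure = 5 × 60000 / 145 = 300000 / 145 ms
3 measures = 3 × 300000 / 145 = 900000 / 145
= 6206.9 ms


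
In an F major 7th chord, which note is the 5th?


Working:
Major 7th chord = root + major 3rd + perfect 5th + major 7th
Seventh chords stack in thirds, so the letter names are F-A-C-E
Root: F
Major 3rd above F: A
Perfect 5th above F: C
Major 7th above F: E
The 5th = C


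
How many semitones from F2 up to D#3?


Let's work it out.
Absolute semitone position = octave×12 + chromatic position
F2: 2×12 + 5 = 29
D#3: 3×12 + 3 = 39
Difference = 39 - 29 = 10
= 10 semitones


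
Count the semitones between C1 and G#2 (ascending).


Working:
Absolute semitone position = octave×12 + chromatic position
C1: 1×12 + 0 = 12
G#2: 2×12 + 8 = 32
Difference = 32 - 12 = 20
= 20 semitones


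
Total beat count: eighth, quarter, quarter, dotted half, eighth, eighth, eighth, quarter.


Working:
Beat values:
  eighth = 0.5 beats
  quarter = 1 beat
  quarter = 1 beat
  dotted half = 3 beats
  eighth = 0.5 beats
  eighth = 0.5 beats
  eighth = 0.5 beats
  quarter = 1 beat
Sum = 0.5 + 1 + 1 + 3 + 0.5 + 0.5 + 0.5 + 1
= 8 beats


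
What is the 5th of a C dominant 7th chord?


Working:
Dominant 7th chord = root + major 3rd + perfect 5th + minor 7th
Seventh chords stack in thirds, so the letter names are C-E-G-B
Root: C
Major 3rd above C: E
Perfect 5th above C: G
Minor 7th above C: Bb
The 5th = G


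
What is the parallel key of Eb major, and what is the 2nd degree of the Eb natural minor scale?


Solution.
Parallel keys share the same tonic but differ in mode
Eb major → parallel is Eb minor
Eb natural minor scale: Eb F Gb Ab Bb Cb Db
= Eb minor; 2nd degree = F


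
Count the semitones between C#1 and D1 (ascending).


Reasoning:
Absolute semitone position = octave×12 + chromatic position
C#1: 1×12 + 1 = 13
D1: 1×12 + 2 = 14
Difference = 14 - 13 = 1
= 1 semitone


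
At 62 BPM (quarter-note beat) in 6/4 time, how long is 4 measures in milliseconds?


Step by step:
Quarter-note beat duration = 60000 / 62 ms
Beats per measure (6/4) = 6
One measure = 6 × 60000 / 62 = 360000 / 62 ms
4 measures = 4 × 360000 / 62 = 1440000 / 62
= 23225.8 ms


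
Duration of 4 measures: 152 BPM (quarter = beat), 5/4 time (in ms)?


Solution.
Quarter-note beat duration = 60000 / 152 ms
Beats per measure (5/4) = 5
One measure = 5 × 60000 / 152 = 300000 / 152 ms
4 measures = 4 × 300000 / 152 = 1200000 / 152
= 7894.7 ms


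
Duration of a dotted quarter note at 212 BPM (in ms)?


Step by step:
One quarter-note beat = 60000 / BPM = 60000 / 212 ms
Dotted quarter note = 3/2 × quarter note
Duration = 3/2 × 60000 / 212 = 90000 / 212
= 424.5 ms


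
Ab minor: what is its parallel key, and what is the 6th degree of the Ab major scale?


Let's work it out.
Parallel keys share the same tonic but differ in mode
Ab minor → parallel is Ab major
Ab major scale: Ab Bb C Db Eb F G
= Ab major; 6th degree = F


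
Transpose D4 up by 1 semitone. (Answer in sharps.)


Step by step:
D4: chromatic position 2 in octave 4 → absolute = 4×12 + 2 = 50
Transpose up 1: 50 + 1 = 51
51 = 4×12 + 3 → D# in octave 4
Result = D#4


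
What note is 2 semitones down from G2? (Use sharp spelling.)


G2: chromatic position 7 in octave 2 → absolute = 2×12 + 7 = 31
Transpose down 2: 31 - 2 = 29
29 = 2×12 + 5 → F in octave 2
Result = F2


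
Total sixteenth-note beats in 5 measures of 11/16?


Working:
Time signature 11/16: the bottom number 16 means the sixteenth note gets one count
The top number 11 means 11 sixteenth-note beats per measure
Total = 11 × 5 measures
= 55 sixteenth-note beats


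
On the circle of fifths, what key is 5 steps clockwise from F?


Let's work it out.
Each clockwise step on the circle of fifths moves up a perfect 5th
From F: F → C → G → D → A → E
= E


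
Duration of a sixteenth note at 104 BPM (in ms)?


One quarter-note beat = 60000 / BPM = 60000 / 104 ms
Sixteenth note = 1/4 × quarter note
Duration = 1/4 × 60000 / 104 = 15000 / 104
= 144.2 ms


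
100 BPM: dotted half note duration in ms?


One quarter-note beat = 60000 / BPM = 60000 / 100 ms
Dotted half note = 3 × quarter note
Duration = 3 × 60000 / 100 = 180000 / 100
= 1800.0 ms


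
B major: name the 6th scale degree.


Major scale pattern: W-W-H-W-W-W-H (2-2-1-2-2-2-1 semitones)
Starting from B:
  B + 2 semitones → C#
  C# + 2 semitones → D#
  D# + 1 semitone → E
  E + 2 semitones → F#
  F# + 2 semitones → G#
  G# + 2 semitones → A#
  A# + 1 semitone → B
Scale: B C# D# E F# G# A#
Degree 6 = G#


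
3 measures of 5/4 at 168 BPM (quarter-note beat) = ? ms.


Step by step:
Quarter-note beat duration = 60000 / 168 ms
Beats per measure (5/4) = 5
One measure = 5 × 60000 / 168 = 300000 / 168 ms
3 measures = 3 × 300000 / 168 = 900000 / 168
= 5357.1 ms
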